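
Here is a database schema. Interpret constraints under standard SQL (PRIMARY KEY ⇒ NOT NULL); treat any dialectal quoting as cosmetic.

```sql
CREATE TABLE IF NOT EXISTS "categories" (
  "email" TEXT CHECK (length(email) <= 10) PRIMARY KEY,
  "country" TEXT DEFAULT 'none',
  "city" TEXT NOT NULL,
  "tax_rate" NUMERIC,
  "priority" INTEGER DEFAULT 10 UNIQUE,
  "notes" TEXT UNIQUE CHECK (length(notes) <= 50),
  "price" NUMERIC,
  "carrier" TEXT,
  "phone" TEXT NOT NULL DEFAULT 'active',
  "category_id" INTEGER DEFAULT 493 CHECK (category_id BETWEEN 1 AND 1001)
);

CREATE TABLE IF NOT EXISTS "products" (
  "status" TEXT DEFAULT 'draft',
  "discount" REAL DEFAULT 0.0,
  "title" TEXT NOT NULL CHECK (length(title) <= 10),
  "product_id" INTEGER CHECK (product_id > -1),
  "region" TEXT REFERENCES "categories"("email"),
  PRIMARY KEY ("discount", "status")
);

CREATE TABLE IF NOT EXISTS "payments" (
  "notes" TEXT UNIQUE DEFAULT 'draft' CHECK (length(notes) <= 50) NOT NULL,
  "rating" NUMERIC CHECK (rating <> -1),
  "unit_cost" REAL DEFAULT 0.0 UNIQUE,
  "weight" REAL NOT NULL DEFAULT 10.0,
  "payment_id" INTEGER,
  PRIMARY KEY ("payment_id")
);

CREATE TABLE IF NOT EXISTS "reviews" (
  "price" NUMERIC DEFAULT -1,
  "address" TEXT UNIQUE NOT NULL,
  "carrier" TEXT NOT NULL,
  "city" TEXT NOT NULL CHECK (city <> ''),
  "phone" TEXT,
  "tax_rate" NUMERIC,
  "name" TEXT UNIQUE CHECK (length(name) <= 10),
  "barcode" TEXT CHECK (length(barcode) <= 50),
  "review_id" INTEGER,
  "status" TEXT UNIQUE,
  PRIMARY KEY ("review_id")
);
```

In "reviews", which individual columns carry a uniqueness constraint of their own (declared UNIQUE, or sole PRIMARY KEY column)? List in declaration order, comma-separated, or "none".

- price: no UNIQUE or single-column PK constraint.
- address: declared UNIQUE → unique.
- carrier: no UNIQUE or single-column PK constraint.
- city: no UNIQUE or single-column PK constraint.
- phone: no UNIQUE or single-column PK constraint.
- tax_rate: no UNIQUE or single-column PK constraint.
- name: declared UNIQUE → unique.
- barcode: no UNIQUE or single-column PK constraint.
- review_id: single-column PRIMARY KEY → unique.
- status: declared UNIQUE → unique.

address, name, review_id, status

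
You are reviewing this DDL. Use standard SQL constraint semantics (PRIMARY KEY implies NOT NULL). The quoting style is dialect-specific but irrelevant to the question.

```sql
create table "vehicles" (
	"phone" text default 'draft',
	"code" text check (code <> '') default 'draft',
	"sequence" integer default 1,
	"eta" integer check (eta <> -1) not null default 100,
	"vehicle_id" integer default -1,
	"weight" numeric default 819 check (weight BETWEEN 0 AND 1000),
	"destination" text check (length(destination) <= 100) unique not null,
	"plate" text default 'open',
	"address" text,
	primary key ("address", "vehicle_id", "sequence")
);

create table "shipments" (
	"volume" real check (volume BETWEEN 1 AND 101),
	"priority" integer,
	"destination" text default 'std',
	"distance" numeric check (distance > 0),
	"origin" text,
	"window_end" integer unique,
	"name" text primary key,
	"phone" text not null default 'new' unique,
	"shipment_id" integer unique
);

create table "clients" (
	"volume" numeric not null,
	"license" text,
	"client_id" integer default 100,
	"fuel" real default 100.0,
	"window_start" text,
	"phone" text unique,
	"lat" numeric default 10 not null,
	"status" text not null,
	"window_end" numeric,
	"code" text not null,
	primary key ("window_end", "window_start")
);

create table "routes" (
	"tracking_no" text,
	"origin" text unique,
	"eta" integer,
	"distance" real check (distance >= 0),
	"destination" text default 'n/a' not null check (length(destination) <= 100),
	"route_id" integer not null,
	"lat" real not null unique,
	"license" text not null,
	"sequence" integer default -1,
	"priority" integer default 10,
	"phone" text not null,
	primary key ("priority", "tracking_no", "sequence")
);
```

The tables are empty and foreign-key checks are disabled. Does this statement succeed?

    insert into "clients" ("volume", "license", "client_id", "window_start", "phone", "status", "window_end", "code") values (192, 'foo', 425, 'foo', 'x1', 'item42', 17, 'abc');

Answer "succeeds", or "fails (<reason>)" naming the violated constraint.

succeeds

NOT NULL columns: code is supplied; lat defaults to 10; status is supplied; volume is supplied; window_end is supplied; window_start is supplied.
No constraint is violated.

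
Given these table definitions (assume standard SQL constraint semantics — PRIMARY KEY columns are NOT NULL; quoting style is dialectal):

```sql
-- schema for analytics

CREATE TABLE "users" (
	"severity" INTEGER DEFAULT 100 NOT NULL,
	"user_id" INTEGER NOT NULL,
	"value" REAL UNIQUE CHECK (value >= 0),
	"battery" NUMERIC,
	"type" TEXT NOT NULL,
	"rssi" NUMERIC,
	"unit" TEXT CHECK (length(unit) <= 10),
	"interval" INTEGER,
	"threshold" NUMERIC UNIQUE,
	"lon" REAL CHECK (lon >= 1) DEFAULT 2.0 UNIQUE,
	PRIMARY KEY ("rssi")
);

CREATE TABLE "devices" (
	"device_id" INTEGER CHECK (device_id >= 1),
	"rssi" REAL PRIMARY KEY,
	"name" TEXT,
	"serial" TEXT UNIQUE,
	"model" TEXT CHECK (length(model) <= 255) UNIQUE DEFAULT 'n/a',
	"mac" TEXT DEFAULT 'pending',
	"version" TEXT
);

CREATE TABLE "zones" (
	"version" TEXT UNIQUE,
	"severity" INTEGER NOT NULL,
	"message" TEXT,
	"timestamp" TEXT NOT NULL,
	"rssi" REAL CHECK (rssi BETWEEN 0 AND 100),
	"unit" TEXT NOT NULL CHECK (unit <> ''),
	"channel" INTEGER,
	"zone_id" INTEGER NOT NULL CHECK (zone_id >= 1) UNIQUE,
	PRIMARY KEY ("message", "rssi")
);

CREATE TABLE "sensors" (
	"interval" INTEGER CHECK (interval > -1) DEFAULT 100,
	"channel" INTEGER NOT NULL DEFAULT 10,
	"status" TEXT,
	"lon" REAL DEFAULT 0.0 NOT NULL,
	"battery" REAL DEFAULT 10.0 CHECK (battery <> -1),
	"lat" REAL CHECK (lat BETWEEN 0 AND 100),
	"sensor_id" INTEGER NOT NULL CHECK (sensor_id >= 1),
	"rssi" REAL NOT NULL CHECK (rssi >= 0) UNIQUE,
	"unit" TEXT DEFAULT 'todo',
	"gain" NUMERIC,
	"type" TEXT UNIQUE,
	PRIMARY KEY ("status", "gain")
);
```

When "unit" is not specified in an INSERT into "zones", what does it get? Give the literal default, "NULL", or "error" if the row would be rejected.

unit has no DEFAULT clause.
Omitting it would insert NULL, but it is declared NOT NULL, so the INSERT fails.

error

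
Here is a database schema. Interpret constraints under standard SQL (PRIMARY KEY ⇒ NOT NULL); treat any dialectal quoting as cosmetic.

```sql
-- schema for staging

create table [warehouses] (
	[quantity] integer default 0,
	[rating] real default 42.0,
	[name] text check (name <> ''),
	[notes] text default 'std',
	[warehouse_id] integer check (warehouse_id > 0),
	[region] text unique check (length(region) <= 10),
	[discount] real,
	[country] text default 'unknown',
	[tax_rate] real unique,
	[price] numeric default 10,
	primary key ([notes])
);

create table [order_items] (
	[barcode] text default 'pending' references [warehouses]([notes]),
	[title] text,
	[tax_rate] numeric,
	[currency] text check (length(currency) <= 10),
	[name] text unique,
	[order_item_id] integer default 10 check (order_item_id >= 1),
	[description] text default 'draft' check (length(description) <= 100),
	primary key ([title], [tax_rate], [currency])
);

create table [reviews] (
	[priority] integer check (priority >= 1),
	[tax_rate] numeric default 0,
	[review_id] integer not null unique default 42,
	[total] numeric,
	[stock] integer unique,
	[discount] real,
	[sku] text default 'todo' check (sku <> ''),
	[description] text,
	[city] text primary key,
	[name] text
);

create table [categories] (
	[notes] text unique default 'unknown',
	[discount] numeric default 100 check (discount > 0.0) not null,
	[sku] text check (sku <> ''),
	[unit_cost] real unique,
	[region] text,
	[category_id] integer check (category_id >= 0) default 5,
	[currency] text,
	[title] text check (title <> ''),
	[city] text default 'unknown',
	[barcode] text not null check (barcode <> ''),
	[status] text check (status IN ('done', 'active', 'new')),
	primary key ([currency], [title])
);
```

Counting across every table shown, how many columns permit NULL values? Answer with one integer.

warehouses: 9 nullable (quantity, rating, name, warehouse_id, region, discount, country, tax_rate, price — PK (notes) and explicit NOT NULL columns excluded).
order_items: 4 nullable (barcode, name, order_item_id, description — PK (title, tax_rate, currency) and explicit NOT NULL columns excluded).
reviews: 8 nullable (priority, tax_rate, total, stock, discount, sku, description, name — PK (city) and explicit NOT NULL columns excluded).
categories: 7 nullable (notes, sku, unit_cost, region, category_id, city, status — PK (currency, title) and explicit NOT NULL columns excluded).
Total: 9 + 4 + 8 + 7 = 28.

28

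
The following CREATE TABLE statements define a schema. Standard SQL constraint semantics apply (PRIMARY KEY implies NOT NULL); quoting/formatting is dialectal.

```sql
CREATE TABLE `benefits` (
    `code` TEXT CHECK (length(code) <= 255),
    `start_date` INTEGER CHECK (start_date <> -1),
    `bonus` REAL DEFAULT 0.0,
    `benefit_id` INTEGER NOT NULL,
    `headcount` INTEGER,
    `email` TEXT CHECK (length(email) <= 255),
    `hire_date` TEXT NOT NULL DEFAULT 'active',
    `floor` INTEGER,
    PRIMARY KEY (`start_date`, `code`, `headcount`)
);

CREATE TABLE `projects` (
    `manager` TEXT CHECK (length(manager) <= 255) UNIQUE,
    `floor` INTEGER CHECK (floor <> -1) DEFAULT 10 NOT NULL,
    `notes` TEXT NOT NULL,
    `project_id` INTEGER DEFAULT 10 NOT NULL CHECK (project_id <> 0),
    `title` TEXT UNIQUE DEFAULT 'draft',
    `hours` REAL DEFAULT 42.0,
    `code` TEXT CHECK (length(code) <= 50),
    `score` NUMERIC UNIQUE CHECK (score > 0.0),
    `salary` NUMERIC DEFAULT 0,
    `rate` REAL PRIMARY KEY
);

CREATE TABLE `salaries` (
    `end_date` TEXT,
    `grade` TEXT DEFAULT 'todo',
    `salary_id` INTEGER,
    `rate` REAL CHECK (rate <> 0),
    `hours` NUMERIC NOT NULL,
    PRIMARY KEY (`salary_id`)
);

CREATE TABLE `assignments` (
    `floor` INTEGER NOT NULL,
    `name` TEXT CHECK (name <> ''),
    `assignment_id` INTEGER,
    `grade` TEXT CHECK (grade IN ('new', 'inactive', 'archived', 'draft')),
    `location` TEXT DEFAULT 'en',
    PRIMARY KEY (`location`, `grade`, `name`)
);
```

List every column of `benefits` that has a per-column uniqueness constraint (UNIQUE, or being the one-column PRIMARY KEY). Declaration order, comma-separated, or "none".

none

- code: part of a composite PRIMARY KEY — only the tuple is unique, not this column on its own.
- start_date: part of a composite PRIMARY KEY — only the tuple is unique, not this column on its own.
- bonus: no UNIQUE or single-column PK constraint.
- benefit_id: no UNIQUE or single-column PK constraint.
- headcount: part of a composite PRIMARY KEY — only the tuple is unique, not this column on its own.
- email: no UNIQUE or single-column PK constraint.
- hire_date: no UNIQUE or single-column PK constraint.
- floor: no UNIQUE or single-column PK constraint.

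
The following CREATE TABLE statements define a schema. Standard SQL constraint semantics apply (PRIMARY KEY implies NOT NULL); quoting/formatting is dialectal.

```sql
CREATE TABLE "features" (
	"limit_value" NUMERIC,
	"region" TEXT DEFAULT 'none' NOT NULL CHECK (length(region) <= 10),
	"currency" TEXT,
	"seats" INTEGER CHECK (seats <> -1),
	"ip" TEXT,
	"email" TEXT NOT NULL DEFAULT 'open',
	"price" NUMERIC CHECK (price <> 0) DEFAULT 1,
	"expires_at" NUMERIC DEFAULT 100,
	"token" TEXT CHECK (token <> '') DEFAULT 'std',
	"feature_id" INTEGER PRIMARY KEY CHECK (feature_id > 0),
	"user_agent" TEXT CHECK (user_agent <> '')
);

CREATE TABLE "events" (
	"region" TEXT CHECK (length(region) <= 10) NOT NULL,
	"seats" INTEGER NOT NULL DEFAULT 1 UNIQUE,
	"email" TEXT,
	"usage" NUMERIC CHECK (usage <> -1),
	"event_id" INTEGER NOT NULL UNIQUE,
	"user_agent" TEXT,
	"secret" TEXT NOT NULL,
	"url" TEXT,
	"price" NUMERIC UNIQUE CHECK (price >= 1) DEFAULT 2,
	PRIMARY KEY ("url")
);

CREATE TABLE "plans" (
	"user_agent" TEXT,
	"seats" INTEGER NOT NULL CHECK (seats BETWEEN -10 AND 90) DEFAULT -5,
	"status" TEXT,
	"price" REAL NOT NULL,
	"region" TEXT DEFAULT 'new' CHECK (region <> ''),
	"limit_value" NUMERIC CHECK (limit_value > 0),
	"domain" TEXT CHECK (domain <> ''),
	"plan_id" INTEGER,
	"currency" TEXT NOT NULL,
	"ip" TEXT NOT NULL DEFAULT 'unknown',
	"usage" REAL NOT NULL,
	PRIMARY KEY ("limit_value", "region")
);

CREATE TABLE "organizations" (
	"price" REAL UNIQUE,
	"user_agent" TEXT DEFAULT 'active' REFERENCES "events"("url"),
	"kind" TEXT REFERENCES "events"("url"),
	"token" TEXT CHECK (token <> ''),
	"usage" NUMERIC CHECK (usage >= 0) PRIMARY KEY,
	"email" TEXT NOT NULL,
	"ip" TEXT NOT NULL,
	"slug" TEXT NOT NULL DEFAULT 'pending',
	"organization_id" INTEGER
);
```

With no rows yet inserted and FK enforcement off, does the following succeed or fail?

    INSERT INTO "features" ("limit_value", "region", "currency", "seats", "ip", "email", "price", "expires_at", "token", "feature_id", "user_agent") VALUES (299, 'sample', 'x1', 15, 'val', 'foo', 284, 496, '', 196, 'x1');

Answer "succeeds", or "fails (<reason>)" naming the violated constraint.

The value '' for token violates CHECK (token <> '').

fails (CHECK on token)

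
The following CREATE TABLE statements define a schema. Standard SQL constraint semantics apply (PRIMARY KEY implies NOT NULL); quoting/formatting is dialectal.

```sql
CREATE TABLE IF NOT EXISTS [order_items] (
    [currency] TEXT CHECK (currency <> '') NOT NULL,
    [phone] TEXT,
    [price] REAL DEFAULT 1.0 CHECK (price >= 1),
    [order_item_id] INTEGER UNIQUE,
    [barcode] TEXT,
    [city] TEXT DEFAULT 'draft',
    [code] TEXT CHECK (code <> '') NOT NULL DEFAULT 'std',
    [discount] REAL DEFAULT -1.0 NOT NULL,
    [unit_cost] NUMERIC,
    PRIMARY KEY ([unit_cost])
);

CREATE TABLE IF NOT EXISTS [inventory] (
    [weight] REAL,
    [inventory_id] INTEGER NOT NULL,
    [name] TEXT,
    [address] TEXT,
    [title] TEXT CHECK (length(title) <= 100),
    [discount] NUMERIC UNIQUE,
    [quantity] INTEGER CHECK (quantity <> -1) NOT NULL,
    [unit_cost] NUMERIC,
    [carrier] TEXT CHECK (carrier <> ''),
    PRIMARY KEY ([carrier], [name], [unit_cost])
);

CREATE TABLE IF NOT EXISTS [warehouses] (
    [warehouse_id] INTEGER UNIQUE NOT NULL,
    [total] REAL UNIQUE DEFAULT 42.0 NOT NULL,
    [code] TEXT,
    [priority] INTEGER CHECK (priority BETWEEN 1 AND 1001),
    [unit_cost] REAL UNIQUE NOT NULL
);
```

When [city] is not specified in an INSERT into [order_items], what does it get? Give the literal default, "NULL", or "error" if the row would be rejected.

city has an explicit DEFAULT 'draft'.
When the column is omitted from an INSERT, that default is used.

'draft'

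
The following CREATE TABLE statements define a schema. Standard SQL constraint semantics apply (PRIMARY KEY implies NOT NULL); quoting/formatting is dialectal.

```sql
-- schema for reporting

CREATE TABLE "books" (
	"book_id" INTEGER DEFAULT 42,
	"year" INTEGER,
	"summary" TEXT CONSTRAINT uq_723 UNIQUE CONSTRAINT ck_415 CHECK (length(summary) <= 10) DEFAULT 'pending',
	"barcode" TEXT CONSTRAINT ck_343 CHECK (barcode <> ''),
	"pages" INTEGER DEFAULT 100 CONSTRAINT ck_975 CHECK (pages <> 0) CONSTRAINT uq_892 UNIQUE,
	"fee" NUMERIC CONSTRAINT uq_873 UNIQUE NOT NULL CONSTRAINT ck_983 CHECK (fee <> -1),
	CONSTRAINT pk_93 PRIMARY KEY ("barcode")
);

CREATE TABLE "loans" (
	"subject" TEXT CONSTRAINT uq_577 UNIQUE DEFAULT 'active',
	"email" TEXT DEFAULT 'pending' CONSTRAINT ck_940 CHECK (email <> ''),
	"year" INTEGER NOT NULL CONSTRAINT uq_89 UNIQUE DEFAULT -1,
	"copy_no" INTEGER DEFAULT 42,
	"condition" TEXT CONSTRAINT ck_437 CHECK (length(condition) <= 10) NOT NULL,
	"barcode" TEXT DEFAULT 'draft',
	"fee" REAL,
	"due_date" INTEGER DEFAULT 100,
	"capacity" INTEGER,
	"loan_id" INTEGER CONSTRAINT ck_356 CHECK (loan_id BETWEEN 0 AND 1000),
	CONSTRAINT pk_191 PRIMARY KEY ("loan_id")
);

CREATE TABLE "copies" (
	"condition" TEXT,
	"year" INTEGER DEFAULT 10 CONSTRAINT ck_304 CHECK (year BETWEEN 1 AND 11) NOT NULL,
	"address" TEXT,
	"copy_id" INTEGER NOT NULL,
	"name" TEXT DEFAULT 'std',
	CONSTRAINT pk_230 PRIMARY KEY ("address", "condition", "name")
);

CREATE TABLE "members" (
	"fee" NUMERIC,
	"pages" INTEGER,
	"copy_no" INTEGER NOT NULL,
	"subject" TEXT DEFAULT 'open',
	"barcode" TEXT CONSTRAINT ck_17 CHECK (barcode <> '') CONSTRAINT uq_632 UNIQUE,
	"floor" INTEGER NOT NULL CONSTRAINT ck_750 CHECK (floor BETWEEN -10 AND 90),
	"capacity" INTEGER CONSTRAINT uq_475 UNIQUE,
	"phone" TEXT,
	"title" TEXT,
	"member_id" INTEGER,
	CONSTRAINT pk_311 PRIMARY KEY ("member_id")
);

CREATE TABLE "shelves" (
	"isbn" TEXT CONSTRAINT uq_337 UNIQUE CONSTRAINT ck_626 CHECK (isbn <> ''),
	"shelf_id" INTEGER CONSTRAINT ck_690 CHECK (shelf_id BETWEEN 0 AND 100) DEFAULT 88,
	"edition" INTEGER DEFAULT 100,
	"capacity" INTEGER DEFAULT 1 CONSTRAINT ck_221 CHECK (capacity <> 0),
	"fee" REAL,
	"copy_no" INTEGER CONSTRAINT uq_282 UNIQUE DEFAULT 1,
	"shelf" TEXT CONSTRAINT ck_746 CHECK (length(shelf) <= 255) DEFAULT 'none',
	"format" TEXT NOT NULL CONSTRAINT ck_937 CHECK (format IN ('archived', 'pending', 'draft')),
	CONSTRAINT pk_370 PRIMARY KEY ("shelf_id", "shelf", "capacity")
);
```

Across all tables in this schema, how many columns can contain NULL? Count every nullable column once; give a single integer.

22

books: 4 nullable (book_id, year, summary, pages — PK (barcode) and explicit NOT NULL columns excluded).
loans: 7 nullable (subject, email, copy_no, barcode, fee, due_date, capacity — PK (loan_id) and explicit NOT NULL columns excluded).
copies: 0 nullable (none — PK (address, condition, name) and explicit NOT NULL columns excluded).
members: 7 nullable (fee, pages, subject, barcode, capacity, phone, title — PK (member_id) and explicit NOT NULL columns excluded).
shelves: 4 nullable (isbn, edition, fee, copy_no — PK (shelf_id, shelf, capacity) and explicit NOT NULL columns excluded).
Total: 4 + 7 + 0 + 7 + 4 = 22.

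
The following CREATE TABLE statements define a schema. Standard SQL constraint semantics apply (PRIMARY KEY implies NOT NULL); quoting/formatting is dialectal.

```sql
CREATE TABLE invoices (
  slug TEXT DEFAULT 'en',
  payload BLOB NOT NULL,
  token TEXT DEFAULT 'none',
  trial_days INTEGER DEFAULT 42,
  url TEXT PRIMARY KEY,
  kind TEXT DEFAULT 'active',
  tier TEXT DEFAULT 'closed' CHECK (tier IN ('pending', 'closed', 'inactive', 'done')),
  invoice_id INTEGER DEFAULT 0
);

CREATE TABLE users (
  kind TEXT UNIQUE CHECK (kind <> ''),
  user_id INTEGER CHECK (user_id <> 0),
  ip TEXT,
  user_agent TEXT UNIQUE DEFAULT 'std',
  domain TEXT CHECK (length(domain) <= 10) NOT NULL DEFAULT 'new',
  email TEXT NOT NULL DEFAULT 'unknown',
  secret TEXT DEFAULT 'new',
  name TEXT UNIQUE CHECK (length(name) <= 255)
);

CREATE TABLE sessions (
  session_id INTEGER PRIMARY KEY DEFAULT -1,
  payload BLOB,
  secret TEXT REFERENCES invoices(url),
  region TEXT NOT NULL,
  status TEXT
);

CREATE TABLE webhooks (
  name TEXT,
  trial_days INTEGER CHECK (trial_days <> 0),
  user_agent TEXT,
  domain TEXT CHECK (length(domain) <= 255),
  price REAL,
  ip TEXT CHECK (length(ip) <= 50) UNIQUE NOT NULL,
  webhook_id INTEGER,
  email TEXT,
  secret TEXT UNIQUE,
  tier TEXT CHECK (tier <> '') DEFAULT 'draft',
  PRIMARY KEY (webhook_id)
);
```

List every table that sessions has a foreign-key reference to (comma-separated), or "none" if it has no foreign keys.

invoices

- secret REFERENCES invoices(url).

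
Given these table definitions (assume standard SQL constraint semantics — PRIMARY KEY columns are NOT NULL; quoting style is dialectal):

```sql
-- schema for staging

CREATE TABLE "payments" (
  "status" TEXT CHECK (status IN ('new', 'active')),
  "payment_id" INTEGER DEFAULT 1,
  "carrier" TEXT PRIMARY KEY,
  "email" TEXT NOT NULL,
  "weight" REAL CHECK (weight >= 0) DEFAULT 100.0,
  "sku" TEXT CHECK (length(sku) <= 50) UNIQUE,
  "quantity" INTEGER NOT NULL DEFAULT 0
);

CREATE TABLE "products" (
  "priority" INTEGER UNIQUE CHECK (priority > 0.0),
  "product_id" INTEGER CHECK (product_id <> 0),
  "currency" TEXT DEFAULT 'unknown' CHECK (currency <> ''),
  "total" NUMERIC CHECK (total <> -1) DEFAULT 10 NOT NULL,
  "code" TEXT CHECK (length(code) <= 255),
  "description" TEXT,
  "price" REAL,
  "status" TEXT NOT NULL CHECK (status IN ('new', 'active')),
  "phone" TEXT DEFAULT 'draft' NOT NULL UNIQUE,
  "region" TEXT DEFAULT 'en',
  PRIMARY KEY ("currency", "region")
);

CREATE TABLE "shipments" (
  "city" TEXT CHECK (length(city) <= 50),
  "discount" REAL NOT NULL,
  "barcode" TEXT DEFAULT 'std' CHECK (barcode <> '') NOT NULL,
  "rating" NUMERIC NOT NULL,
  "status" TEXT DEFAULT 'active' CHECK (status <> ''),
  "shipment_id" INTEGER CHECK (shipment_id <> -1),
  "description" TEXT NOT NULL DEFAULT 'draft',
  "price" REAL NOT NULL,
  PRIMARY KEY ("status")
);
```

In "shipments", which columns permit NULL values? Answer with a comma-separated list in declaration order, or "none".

- city: CHECK does not forbid NULL (a CHECK constraint passes when its expression is NULL) → nullable.
- discount: declared NOT NULL → not nullable.
- barcode: declared NOT NULL → not nullable.
- rating: declared NOT NULL → not nullable.
- status: part of the PRIMARY KEY, which implies NOT NULL → not nullable.
- shipment_id: CHECK does not forbid NULL (a CHECK constraint passes when its expression is NULL) → nullable.
- description: declared NOT NULL → not nullable.
- price: declared NOT NULL → not nullable.

city, shipment_id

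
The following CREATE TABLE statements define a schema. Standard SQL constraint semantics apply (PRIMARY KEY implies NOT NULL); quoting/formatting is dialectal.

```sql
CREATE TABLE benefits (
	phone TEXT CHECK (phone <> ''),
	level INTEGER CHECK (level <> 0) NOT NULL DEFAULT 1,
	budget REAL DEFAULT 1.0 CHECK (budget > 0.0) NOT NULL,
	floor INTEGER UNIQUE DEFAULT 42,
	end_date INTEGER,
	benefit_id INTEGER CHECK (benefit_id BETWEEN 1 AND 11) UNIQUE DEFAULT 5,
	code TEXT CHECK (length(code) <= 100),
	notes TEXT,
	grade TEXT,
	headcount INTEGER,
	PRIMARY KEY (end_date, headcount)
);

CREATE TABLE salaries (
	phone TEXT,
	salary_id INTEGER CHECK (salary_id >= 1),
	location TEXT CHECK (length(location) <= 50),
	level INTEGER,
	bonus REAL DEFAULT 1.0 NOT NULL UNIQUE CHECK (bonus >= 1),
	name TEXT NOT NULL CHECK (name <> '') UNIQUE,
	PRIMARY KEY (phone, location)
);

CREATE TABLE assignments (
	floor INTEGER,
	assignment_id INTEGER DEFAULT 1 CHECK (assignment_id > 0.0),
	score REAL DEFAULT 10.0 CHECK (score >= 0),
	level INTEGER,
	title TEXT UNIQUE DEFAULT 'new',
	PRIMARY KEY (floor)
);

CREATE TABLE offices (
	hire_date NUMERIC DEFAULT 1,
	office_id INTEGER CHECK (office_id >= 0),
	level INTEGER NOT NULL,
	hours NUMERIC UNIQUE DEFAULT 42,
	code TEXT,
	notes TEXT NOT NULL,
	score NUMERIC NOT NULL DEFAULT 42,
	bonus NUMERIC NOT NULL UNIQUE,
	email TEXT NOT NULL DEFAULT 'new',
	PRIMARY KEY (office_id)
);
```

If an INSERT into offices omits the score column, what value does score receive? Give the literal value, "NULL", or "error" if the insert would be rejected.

42

score has an explicit DEFAULT 42.
When the column is omitted from an INSERT, that default is used.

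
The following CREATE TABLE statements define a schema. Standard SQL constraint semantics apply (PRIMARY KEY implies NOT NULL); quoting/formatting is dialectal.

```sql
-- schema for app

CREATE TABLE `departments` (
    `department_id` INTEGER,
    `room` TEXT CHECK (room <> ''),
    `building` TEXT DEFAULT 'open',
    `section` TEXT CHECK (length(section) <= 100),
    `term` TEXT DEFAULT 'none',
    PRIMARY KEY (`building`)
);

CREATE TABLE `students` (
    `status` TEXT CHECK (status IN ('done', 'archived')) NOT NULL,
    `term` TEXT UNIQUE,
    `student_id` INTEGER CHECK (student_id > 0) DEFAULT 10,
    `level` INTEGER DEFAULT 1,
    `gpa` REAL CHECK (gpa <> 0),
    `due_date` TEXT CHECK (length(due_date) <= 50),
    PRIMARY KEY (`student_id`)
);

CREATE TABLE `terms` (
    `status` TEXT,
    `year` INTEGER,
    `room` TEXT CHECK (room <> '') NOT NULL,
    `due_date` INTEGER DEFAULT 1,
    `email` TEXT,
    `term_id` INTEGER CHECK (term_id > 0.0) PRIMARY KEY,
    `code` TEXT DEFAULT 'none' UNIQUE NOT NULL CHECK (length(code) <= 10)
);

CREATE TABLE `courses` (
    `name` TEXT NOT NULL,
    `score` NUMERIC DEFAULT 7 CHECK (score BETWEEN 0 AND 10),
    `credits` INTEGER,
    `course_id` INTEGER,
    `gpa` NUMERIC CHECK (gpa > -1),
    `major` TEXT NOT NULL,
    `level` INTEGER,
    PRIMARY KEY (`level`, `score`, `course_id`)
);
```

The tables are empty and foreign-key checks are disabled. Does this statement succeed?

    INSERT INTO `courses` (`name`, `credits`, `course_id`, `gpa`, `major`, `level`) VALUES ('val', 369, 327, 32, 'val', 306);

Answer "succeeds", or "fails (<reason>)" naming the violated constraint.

NOT NULL columns: course_id is supplied; level is supplied; major is supplied; name is supplied; score defaults to 7.
CHECK constraints: 32 satisfies (gpa > -1).
No constraint is violated.

succeeds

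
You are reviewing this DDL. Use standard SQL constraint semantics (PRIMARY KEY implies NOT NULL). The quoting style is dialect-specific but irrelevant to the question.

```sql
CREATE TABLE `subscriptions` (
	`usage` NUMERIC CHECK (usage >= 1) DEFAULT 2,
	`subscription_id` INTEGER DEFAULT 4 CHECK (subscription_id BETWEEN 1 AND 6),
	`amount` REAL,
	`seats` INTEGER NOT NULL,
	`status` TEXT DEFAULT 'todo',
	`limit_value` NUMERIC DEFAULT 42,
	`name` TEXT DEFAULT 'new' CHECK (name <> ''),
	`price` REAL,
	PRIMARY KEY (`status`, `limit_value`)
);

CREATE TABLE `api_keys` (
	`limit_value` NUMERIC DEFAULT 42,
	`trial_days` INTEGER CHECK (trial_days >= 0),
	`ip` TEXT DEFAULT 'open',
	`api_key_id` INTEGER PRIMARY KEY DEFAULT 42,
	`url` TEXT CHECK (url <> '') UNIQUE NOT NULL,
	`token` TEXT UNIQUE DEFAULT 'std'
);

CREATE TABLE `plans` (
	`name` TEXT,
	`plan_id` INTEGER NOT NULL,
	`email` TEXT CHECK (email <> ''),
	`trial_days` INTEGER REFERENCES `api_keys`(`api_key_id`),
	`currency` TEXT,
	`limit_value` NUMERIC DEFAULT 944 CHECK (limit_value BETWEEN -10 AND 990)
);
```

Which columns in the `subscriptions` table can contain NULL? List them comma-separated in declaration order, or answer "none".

- usage: CHECK does not forbid NULL (a CHECK constraint passes when its expression is NULL) → nullable.
- subscription_id: CHECK does not forbid NULL (a CHECK constraint passes when its expression is NULL) → nullable.
- amount: no NOT NULL constraint applies → nullable.
- seats: declared NOT NULL → not nullable.
- status: part of the PRIMARY KEY, which implies NOT NULL → not nullable.
- limit_value: part of the PRIMARY KEY, which implies NOT NULL → not nullable.
- name: CHECK does not forbid NULL (a CHECK constraint passes when its expression is NULL) → nullable.
- price: no NOT NULL constraint applies → nullable.

usage, subscription_id, amount, name, price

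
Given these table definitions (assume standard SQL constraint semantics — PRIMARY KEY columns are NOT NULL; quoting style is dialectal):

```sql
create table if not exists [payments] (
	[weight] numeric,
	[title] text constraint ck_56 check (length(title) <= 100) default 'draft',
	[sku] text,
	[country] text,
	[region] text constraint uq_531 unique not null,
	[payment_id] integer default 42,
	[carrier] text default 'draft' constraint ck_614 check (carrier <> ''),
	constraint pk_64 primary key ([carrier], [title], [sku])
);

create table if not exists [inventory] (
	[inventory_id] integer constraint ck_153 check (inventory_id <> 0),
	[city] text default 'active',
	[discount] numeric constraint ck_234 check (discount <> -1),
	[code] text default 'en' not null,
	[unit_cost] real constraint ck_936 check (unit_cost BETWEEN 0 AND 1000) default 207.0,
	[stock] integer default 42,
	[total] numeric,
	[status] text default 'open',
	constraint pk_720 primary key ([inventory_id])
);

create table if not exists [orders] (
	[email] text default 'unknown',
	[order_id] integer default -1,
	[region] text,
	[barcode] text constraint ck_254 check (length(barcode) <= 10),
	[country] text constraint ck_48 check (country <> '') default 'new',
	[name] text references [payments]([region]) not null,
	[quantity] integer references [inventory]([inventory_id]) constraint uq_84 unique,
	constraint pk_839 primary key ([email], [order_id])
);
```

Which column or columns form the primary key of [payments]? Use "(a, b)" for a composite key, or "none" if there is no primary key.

(carrier, title, sku)

A table-level PRIMARY KEY clause names 3 columns: carrier, title, sku.
This is a composite key — the combination is unique, not each column individually.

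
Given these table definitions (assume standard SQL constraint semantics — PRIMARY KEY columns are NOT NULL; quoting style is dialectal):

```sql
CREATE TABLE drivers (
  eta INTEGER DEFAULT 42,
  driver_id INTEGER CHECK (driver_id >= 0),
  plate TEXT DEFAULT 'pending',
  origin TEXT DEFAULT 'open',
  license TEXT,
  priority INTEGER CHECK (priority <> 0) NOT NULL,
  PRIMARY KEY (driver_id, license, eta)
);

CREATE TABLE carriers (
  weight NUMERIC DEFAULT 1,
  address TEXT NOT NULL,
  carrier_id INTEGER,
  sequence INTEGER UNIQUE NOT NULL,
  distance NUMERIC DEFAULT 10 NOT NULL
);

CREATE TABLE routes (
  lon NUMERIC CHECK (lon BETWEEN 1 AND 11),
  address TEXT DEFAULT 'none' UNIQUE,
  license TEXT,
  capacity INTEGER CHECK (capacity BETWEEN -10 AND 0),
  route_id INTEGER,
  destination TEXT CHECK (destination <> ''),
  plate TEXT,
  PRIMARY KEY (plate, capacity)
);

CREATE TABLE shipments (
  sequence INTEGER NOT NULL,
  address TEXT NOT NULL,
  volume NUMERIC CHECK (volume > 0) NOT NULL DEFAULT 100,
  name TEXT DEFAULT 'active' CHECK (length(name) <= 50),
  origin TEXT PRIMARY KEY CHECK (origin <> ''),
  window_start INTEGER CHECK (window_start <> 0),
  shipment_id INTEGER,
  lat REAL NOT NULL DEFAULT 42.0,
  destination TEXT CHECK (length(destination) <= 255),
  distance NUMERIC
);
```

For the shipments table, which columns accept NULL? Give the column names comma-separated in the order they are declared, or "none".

name, window_start, shipment_id, destination, distance

- sequence: declared NOT NULL → not nullable.
- address: declared NOT NULL → not nullable.
- volume: declared NOT NULL → not nullable.
- name: CHECK does not forbid NULL (a CHECK constraint passes when its expression is NULL) → nullable.
- origin: part of the PRIMARY KEY, which implies NOT NULL → not nullable.
- window_start: CHECK does not forbid NULL (a CHECK constraint passes when its expression is NULL) → nullable.
- shipment_id: no NOT NULL constraint applies → nullable.
- lat: declared NOT NULL → not nullable.
- destination: CHECK does not forbid NULL (a CHECK constraint passes when its expression is NULL) → nullable.
- distance: no NOT NULL constraint applies → nullable.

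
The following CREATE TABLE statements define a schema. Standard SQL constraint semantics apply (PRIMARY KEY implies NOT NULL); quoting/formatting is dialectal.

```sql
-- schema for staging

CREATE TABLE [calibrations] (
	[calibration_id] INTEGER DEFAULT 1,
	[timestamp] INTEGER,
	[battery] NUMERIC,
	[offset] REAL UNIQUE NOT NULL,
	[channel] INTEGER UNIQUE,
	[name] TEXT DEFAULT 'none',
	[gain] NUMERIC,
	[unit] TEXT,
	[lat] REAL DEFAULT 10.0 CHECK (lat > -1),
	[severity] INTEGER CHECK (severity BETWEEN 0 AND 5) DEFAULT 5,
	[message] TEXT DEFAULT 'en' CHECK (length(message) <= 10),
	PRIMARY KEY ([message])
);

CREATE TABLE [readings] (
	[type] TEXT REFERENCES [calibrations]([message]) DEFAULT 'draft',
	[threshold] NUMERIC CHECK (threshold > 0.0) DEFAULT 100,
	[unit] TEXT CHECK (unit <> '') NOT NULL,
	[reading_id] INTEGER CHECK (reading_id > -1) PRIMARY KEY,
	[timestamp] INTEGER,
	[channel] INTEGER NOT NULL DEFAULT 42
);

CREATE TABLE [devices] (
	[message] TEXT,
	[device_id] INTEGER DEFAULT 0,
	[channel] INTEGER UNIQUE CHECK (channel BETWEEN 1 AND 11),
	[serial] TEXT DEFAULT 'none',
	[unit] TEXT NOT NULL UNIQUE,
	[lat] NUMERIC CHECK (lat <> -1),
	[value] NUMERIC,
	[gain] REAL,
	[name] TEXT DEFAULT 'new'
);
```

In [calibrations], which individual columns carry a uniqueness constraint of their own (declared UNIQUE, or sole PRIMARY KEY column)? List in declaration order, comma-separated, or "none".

- calibration_id: no UNIQUE or single-column PK constraint.
- timestamp: no UNIQUE or single-column PK constraint.
- battery: no UNIQUE or single-column PK constraint.
- offset: declared UNIQUE → unique.
- channel: declared UNIQUE → unique.
- name: no UNIQUE or single-column PK constraint.
- gain: no UNIQUE or single-column PK constraint.
- unit: no UNIQUE or single-column PK constraint.
- lat: no UNIQUE or single-column PK constraint.
- severity: no UNIQUE or single-column PK constraint.
- message: single-column PRIMARY KEY → unique.

offset, channel, message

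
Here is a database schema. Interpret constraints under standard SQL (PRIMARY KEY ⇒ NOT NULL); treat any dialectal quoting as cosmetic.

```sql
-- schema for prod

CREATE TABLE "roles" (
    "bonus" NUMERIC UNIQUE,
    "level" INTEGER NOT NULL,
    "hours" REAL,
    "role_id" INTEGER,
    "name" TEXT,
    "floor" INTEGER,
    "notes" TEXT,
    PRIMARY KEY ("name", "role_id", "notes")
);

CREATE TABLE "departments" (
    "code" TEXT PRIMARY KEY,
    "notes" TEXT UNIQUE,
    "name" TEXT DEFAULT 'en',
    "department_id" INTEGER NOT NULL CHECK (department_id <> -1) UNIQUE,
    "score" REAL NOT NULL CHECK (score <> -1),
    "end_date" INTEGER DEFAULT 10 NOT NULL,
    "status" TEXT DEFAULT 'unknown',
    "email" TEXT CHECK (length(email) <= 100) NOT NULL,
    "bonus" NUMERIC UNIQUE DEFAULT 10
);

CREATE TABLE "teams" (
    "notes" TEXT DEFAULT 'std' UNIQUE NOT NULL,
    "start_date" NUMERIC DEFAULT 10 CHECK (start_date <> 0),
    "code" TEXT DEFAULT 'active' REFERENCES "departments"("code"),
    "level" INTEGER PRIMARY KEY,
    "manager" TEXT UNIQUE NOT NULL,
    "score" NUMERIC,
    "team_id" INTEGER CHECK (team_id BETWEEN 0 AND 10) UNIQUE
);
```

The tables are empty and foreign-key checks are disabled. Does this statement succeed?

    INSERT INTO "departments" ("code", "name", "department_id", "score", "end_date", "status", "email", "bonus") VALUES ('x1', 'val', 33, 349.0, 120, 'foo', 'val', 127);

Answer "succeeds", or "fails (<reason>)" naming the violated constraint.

succeeds

NOT NULL columns: code is supplied; department_id is supplied; email is supplied; end_date is supplied; score is supplied.
CHECK constraints: 33 satisfies (department_id <> -1); 349.0 satisfies (score <> -1); 'val' satisfies (length(email) <= 100).
No constraint is violated.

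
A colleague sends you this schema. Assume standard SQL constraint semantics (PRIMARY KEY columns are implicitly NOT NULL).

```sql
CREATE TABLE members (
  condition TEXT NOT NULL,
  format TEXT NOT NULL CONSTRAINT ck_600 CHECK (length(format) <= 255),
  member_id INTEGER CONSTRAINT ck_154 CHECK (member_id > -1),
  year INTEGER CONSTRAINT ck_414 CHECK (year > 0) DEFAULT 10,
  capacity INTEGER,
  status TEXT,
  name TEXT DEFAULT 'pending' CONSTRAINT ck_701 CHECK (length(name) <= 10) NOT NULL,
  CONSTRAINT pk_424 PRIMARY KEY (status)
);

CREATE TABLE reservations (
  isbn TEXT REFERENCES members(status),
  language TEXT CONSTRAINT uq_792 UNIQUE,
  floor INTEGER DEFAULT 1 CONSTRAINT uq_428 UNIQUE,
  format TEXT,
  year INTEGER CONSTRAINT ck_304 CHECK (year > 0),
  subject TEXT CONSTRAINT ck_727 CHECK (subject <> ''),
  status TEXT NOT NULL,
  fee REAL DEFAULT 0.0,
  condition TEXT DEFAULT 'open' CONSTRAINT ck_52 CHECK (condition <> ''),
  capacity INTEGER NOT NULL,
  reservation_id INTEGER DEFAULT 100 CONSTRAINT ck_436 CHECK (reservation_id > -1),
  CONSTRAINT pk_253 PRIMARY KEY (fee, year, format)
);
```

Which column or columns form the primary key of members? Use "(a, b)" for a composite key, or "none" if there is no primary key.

status is declared PRIMARY KEY as a table-level PRIMARY KEY clause.

status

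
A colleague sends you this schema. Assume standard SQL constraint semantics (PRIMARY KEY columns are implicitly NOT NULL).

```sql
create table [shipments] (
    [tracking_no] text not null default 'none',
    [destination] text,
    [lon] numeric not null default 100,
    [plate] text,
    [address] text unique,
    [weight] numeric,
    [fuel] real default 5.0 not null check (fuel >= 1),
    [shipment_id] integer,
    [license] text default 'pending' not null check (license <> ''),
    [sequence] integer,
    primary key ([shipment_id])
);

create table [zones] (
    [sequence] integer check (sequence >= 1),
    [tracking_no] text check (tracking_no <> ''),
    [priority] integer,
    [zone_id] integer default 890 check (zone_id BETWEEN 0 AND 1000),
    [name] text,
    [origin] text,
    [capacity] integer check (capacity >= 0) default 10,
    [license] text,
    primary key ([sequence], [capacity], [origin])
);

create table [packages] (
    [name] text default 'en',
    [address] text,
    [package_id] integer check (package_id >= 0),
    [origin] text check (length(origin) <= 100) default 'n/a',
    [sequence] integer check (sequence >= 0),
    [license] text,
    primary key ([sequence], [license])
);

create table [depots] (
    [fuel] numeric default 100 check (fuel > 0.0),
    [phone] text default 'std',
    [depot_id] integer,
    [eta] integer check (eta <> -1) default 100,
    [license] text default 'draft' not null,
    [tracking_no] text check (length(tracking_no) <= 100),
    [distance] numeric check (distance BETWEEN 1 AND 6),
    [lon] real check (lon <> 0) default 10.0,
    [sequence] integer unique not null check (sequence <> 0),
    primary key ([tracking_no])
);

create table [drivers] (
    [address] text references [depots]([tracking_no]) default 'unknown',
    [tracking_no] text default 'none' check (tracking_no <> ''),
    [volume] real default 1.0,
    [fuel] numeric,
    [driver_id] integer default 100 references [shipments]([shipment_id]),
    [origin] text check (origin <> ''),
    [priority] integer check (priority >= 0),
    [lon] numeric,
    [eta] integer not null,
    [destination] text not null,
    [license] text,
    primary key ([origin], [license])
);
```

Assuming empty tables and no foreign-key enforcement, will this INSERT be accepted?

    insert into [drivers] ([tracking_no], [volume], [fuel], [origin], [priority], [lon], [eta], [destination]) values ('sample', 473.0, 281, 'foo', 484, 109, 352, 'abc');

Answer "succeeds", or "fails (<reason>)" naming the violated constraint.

fails (NOT NULL on license)

license is omitted from the column list and has no DEFAULT, so it would receive NULL.
But license is part of the PRIMARY KEY (implied NOT NULL).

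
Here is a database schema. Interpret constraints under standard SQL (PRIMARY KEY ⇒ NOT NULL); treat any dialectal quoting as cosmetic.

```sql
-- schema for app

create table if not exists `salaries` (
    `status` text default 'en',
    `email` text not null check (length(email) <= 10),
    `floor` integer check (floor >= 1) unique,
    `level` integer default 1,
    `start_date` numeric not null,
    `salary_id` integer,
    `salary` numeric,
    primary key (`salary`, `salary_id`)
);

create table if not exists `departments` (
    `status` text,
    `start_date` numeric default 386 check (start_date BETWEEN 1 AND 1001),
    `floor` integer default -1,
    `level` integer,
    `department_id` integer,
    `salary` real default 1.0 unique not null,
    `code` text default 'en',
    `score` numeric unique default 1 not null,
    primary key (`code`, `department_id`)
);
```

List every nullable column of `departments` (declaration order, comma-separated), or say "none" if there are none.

- status: no NOT NULL constraint applies → nullable.
- start_date: CHECK does not forbid NULL (a CHECK constraint passes when its expression is NULL) → nullable.
- floor: DEFAULT only fills an omitted column; an explicit NULL is still allowed → nullable.
- level: no NOT NULL constraint applies → nullable.
- department_id: part of the PRIMARY KEY, which implies NOT NULL → not nullable.
- salary: declared NOT NULL → not nullable.
- code: part of the PRIMARY KEY, which implies NOT NULL → not nullable.
- score: declared NOT NULL → not nullable.

status, start_date, floor, level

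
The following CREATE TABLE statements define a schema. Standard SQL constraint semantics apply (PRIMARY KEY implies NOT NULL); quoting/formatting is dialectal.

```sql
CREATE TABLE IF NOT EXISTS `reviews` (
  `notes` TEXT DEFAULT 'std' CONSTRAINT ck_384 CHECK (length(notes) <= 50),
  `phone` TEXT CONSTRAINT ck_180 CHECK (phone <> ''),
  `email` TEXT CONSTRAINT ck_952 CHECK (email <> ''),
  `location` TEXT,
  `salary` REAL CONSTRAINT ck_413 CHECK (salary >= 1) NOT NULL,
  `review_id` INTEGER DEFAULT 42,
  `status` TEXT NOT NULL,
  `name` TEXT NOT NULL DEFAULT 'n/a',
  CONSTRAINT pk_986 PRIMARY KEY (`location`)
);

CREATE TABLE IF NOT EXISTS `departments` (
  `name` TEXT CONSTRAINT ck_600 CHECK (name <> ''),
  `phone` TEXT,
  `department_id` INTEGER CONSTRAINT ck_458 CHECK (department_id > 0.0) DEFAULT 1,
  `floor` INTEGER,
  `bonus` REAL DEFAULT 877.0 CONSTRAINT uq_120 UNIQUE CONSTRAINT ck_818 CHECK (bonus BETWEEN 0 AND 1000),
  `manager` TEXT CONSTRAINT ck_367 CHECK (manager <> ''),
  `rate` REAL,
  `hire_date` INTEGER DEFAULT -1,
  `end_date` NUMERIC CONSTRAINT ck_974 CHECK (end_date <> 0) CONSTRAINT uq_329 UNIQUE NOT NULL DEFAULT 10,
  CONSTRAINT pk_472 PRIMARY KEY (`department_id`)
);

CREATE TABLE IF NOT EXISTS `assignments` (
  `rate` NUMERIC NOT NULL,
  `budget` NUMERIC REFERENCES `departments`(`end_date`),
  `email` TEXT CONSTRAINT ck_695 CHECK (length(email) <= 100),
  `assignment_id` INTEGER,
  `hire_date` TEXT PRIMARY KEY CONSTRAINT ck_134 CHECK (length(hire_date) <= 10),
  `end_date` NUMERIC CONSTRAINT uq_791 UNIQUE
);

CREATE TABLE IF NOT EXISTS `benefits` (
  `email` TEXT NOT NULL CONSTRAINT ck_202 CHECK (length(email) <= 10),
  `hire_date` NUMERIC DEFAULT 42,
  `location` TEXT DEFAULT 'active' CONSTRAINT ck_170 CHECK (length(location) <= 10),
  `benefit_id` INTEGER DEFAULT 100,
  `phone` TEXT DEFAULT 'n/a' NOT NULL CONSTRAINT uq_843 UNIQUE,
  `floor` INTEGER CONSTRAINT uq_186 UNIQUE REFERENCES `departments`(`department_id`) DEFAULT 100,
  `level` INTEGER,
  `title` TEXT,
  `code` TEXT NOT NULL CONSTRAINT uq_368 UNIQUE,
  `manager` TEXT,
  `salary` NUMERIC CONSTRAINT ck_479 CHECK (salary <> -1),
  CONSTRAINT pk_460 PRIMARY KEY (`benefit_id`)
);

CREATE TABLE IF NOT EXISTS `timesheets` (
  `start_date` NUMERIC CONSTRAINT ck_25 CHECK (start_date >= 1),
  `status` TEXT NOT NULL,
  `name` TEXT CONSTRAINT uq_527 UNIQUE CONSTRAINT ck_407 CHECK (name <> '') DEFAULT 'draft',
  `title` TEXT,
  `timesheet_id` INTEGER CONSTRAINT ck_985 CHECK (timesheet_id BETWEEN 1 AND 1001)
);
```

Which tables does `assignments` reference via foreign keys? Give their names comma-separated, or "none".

departments

- budget REFERENCES departments(end_date).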